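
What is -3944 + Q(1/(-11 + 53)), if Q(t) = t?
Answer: -165647/42 ≈ -3944.0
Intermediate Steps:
-3944 + Q(1/(-11 + 53)) = -3944 + 1/(-11 + 53) = -3944 + 1/42 = -165647/42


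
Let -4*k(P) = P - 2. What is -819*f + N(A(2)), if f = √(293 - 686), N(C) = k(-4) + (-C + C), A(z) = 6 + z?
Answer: 3/2 - 819*I*√393 ≈ 1.5 - 16236.0*I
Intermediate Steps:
k(P) = ½ - P/4 (k(P) = -(P - 2)/4 = -(-2 + P)/4 = ½ - P/4)
N(C) = 3/2 (N(C) = (½ - ¼*(-4)) + (-C + C) = (½ + 1) + 0 = 3/2 + 0 = 3/2)
f = I*√393 (f = √(-393) = I*√393 ≈ 19.824*I)
-819*f + N(A(2)) = -819*I*√393 + 3/2 = 3/2 - 819*I*√393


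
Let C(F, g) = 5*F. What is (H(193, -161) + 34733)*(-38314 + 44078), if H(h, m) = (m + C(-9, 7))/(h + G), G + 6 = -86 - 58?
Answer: 8607456132/43 ≈ 2.0017e+8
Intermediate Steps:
G = -150 (G = -6 + (-86 - 58) = -6 - 144 = -150)
H(h, m) = (-45 + m)/(-150 + h) (H(h, m) = (m + 5*(-9))/(h - 150) = (m - 45)/(-150 + h) = (-45 + m)/(-150 + h))
(H(193, -161) + 34733)*(-38314 + 44078) = ((-45 - 161)/(-150 + 193) + 34733)*(-38314 + 44078) = (-206/43 + 34733)*5764 = (1493313/43)*5764 = 8607456132/43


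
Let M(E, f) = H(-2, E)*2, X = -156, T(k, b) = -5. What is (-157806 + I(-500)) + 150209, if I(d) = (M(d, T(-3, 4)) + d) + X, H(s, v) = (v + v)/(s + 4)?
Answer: -9253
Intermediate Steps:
H(s, v) = 2*v/(4 + s) (H(s, v) = (2*v)/(4 + s) = 2*v/(4 + s))
M(E, f) = 2*E (M(E, f) = (2*E/(4 - 2))*2 = (2*E/2)*2 = (2*E*(½))*2 = E*2 = 2*E)
I(d) = -156 + 3*d (I(d) = (2*d + d) - 156 = 3*d - 156 = -156 + 3*d)
(-157806 + I(-500)) + 150209 = (-157806 + (-156 + 3*(-500))) + 150209 = (-157806 + (-156 - 1500)) + 150209 = (-157806 - 1656) + 150209 = -159462 + 150209 = -9253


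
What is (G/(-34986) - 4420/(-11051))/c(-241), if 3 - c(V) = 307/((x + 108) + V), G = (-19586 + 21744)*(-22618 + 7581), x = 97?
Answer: 2152547317596/26741928115 ≈ 80.493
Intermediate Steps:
G = -32449846 (G = 2158*(-15037) = -32449846)
c(V) = 3 - 307/(205 + V) (c(V) = 3 - 307/((97 + 108) + V) = 3 - 307/(205 + V))
(G/(-34986) - 4420/(-11051))/c(-241) = (-32449846/(-34986) - 4420/(-11051))/(((308 + 3*(-241))/(205 - 241))) = (-32449846*(-1/34986) - 4420*(-1/11051))/(((308 - 723)/(-36))) = (16224923/17493 + 4420/11051)/((-1/36*(-415))) = 179378943133/(193315143*(415/36)) = (179378943133/193315143)*(36/415) = 2152547317596/26741928115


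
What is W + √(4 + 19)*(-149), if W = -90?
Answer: -90 - 149*√23 ≈ -804.58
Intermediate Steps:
W + √(4 + 19)*(-149) = -90 + √(4 + 19)*(-149) = -90 + √23*(-149) = -90 - 149*√23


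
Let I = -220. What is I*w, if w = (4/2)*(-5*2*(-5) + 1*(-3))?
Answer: -20680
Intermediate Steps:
w = 94 (w = (4*(½))*(-10*(-5) - 3) = 2*(50 - 3) = 2*47 = 94)
I*w = -220*94 = -20680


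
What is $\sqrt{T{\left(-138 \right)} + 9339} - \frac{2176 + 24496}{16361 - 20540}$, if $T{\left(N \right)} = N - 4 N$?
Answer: $\frac{26672}{4179} + \sqrt{9753} \approx 105.14$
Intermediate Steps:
$T{\left(N \right)} = - 3 N$
$\sqrt{T{\left(-138 \right)} + 9339} - \frac{2176 + 24496}{16361 - 20540} = \sqrt{\left(-3\right) \left(-138\right) + 9339} - \frac{2176 + 24496}{16361 - 20540} = \sqrt{414 + 9339} - \frac{26672}{-4179} = \sqrt{9753} - 26672 \left(- \frac{1}{4179}\right) = \sqrt{9753} - - \frac{26672}{4179} = \sqrt{9753} + \frac{26672}{4179} = \frac{26672}{4179} + \sqrt{9753}$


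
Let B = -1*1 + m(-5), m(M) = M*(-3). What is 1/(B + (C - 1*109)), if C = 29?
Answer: -1/66 ≈ -0.015152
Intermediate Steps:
m(M) = -3*M
B = 14 (B = -1*1 - 3*(-5) = -1 + 15 = 14)
1/(B + (C - 1*109)) = 1/(14 + (29 - 1*109)) = 1/(14 + (29 - 109)) = 1/(14 - 80) = 1/(-66) = -1/66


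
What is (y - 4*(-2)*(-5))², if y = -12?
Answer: 2704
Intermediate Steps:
(y - 4*(-2)*(-5))² = (-12 - 4*(-2)*(-5))² = (-12 + 8*(-5))² = (-12 - 40)² = (-52)² = 2704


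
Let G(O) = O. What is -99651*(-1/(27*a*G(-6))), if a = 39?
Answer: -33217/2106 ≈ -15.773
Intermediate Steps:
-99651*(-1/(27*a*G(-6))) = -99651/((39*(-6))*(-27)) = -99651/((-234*(-27))) = -99651/6318 = -99651*1/6318 = -33217/2106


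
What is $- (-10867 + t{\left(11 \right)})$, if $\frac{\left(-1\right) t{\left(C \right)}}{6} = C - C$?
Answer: $10867$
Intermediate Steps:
$t{\left(C \right)} = 0$ ($t{\left(C \right)} = - 6 \left(C - C\right) = \left(-6\right) 0 = 0$)
$- (-10867 + t{\left(11 \right)}) = - (-10867 + 0) = \left(-1\right) \left(-10867\right) = 10867$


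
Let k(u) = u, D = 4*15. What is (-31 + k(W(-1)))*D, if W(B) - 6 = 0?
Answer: -1500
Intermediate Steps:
D = 60
W(B) = 6 (W(B) = 6 + 0 = 6)
(-31 + k(W(-1)))*D = (-31 + 6)*60 = -25*60 = -1500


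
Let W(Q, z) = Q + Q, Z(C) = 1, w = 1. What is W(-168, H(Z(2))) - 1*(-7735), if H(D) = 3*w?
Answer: 7399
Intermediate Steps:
H(D) = 3 (H(D) = 3*1 = 3)
W(Q, z) = 2*Q
W(-168, H(Z(2))) - 1*(-7735) = 2*(-168) - 1*(-7735) = -336 + 7735 = 7399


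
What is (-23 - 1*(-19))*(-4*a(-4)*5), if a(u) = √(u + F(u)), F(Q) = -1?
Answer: 80*I*√5 ≈ 178.89*I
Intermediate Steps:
a(u) = √(-1 + u) (a(u) = √(u - 1) = √(-1 + u))
(-23 - 1*(-19))*(-4*a(-4)*5) = (-23 - 1*(-19))*(-4*√(-1 - 4)*5) = (-23 + 19)*(-4*I*√5*5) = -4*(-4*I*√5)*5 = -(-80)*I*√5 = 80*I*√5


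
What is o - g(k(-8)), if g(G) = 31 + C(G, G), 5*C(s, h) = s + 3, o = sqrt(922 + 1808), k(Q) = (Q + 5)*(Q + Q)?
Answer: -206/5 + sqrt(2730) ≈ 11.049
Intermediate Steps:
k(Q) = 2*Q*(5 + Q) (k(Q) = (5 + Q)*(2*Q) = 2*Q*(5 + Q))
o = sqrt(2730) ≈ 52.249
C(s, h) = 3/5 + s/5 (C(s, h) = (s + 3)/5 = (3 + s)/5 = 3/5 + s/5)
g(G) = 158/5 + G/5 (g(G) = 31 + (3/5 + G/5) = 158/5 + G/5)
o - g(k(-8)) = sqrt(2730) - (158/5 + (2*(-8)*(5 - 8))/5) = sqrt(2730) - (158/5 + (2*(-8)*(-3))/5) = sqrt(2730) - (158/5 + (1/5)*48) = sqrt(2730) - (158/5 + 48/5) = sqrt(2730) - 1*206/5 = sqrt(2730) - 206/5 = -206/5 + sqrt(2730)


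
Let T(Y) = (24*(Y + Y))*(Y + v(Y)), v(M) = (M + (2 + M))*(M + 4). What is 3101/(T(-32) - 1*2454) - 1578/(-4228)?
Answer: 515116277/1384563243 ≈ 0.37204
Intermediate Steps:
v(M) = (2 + 2*M)*(4 + M)
T(Y) = 48*Y*(8 + 2*Y² + 11*Y) (T(Y) = (24*(Y + Y))*(Y + (8 + 2*Y² + 10*Y)) = (24*(2*Y))*(8 + 2*Y² + 11*Y) = (48*Y)*(8 + 2*Y² + 11*Y) = 48*Y*(8 + 2*Y² + 11*Y))
3101/(T(-32) - 1*2454) - 1578/(-4228) = 3101/(48*(-32)*(8 + 2*(-32)² + 11*(-32)) - 1*2454) - 1578/(-4228) = 3101/(48*(-32)*(8 + 2*1024 - 352) - 2454) - 1578*(-1/4228) = 3101/(48*(-32)*(8 + 2048 - 352) - 2454) + 789/2114 = 3101/(48*(-32)*1704 - 2454) + 789/2114 = 3101/(-2617344 - 2454) + 789/2114 = 3101/(-2619798) + 789/2114 = 3101*(-1/2619798) + 789/2114 = -3101/2619798 + 789/2114 = 515116277/1384563243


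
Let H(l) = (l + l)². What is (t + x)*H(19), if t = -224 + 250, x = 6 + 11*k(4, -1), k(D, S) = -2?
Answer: 14440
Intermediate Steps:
H(l) = 4*l² (H(l) = (2*l)² = 4*l²)
x = -16 (x = 6 + 11*(-2) = 6 - 22 = -16)
t = 26
(t + x)*H(19) = (26 - 16)*(4*19²) = 10*(4*361) = 10*1444 = 14440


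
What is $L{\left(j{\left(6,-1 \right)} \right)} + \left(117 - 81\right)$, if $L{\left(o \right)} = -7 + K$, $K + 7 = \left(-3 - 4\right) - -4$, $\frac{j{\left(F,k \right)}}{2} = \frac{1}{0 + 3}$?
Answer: $19$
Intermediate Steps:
$j{\left(F,k \right)} = \frac{2}{3}$ ($j{\left(F,k \right)} = \frac{2}{0 + 3} = \frac{2}{3}$)
$K = -10$ ($K = -7 - 3 = -10$)
$L{\left(o \right)} = -17$ ($L{\left(o \right)} = -7 - 10 = -17$)
$L{\left(j{\left(6,-1 \right)} \right)} + \left(117 - 81\right) = -17 + \left(117 - 81\right) = -17 + 36 = 19$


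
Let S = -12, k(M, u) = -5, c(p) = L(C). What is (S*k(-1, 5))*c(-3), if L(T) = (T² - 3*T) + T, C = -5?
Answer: 2100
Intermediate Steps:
L(T) = T² - 2*T
c(p) = 35 (c(p) = -5*(-2 - 5) = -5*(-7) = 35)
(S*k(-1, 5))*c(-3) = -12*(-5)*35 = 60*35 = 2100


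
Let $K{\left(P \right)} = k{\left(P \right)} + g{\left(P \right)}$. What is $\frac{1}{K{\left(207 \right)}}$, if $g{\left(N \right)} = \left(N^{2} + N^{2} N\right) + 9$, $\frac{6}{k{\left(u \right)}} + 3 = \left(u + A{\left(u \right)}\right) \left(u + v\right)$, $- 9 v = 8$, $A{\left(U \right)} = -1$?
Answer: $\frac{382103}{3405531579957} \approx 1.122 \cdot 10^{-7}$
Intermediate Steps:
$v = - \frac{8}{9}$ ($v = \left(- \frac{1}{9}\right) 8 = - \frac{8}{9} \approx -0.88889$)
$k{\left(u \right)} = \frac{6}{-3 + \left(-1 + u\right) \left(- \frac{8}{9} + u\right)}$ ($k{\left(u \right)} = \frac{6}{-3 + \left(u - 1\right) \left(u - \frac{8}{9}\right)} = \frac{6}{-3 + \left(-1 + u\right) \left(- \frac{8}{9} + u\right)}$)
$g{\left(N \right)} = 9 + N^{2} + N^{3}$ ($g{\left(N \right)} = \left(N^{2} + N^{3}\right) + 9 = 9 + N^{2} + N^{3}$)
$K{\left(P \right)} = 9 + P^{2} + P^{3} + \frac{54}{-19 - 17 P + 9 P^{2}}$ ($K{\left(P \right)} = \frac{54}{-19 - 17 P + 9 P^{2}} + \left(9 + P^{2} + P^{3}\right) = 9 + P^{2} + P^{3} + \frac{54}{-19 - 17 P + 9 P^{2}}$)
$\frac{1}{K{\left(207 \right)}} = \frac{1}{\frac{1}{-19 - 3519 + 9 \cdot 207^{2}} \left(54 + \left(-19 - 3519 + 9 \cdot 207^{2}\right) \left(9 + 207^{2} + 207^{3}\right)\right)} = \frac{1}{\frac{1}{-19 - 3519 + 9 \cdot 42849} \left(54 + \left(-19 - 3519 + 9 \cdot 42849\right) \left(9 + 42849 + 8869743\right)\right)} = \frac{1}{\frac{1}{-19 - 3519 + 385641} \left(54 + \left(-19 - 3519 + 385641\right) 8912601\right)} = \frac{1}{\frac{1}{382103} \left(54 + 382103 \cdot 8912601\right)} = \frac{1}{\frac{1}{382103} \left(54 + 3405531579903\right)} = \frac{1}{\frac{1}{382103} \cdot 3405531579957} = \frac{1}{\frac{3405531579957}{382103}} = \frac{382103}{3405531579957}$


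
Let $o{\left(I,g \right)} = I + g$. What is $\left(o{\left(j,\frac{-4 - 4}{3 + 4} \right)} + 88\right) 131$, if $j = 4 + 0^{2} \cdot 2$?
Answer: $\frac{83316}{7} \approx 11902.0$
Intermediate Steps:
$j = 4$ ($j = 4 + 0 \cdot 2 = 4 + 0 = 4$)
$\left(o{\left(j,\frac{-4 - 4}{3 + 4} \right)} + 88\right) 131 = \left(\left(4 + \frac{-4 - 4}{3 + 4}\right) + 88\right) 131 = \left(\left(4 - \frac{8}{7}\right) + 88\right) 131 = \left(\frac{20}{7} + 88\right) 131 = \frac{636}{7} \cdot 131 = \frac{83316}{7}$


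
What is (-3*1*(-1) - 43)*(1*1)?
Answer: -40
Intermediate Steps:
(-3*1*(-1) - 43)*(1*1) = (-3*(-1) - 43)*1 = (3 - 43)*1 = -40*1 = -40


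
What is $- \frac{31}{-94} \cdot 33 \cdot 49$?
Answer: $\frac{50127}{94} \approx 533.27$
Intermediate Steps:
$- \frac{31}{-94} \cdot 33 \cdot 49 = \left(-31\right) \left(- \frac{1}{94}\right) 33 \cdot 49 = \frac{31}{94} \cdot 33 \cdot 49 = \frac{1023}{94} \cdot 49 = \frac{50127}{94}$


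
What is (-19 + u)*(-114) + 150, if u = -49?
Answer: 7902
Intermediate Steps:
(-19 + u)*(-114) + 150 = (-19 - 49)*(-114) + 150 = -68*(-114) + 150 = 7752 + 150 = 7902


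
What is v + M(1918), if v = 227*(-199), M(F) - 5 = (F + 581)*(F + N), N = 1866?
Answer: 9411048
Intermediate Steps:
M(F) = 5 + (581 + F)*(1866 + F) (M(F) = 5 + (F + 581)*(F + 1866) = 5 + (581 + F)*(1866 + F))
v = -45173
v + M(1918) = -45173 + (1084151 + 1918**2 + 2447*1918) = -45173 + (1084151 + 3678724 + 4693346) = -45173 + 9456221 = 9411048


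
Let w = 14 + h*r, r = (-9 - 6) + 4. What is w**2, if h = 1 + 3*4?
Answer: 16641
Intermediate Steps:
r = -11 (r = -15 + 4 = -11)
h = 13 (h = 1 + 12 = 13)
w = -129 (w = 14 + 13*(-11) = 14 - 143 = -129)
w**2 = (-129)**2 = 16641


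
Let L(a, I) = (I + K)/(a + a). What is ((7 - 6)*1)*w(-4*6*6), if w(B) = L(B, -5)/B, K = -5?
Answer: -5/20736 ≈ -0.00024113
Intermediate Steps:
L(a, I) = (-5 + I)/(2*a) (L(a, I) = (I - 5)/(a + a) = (-5 + I)/((2*a)) = (-5 + I)*(1/(2*a)) = (-5 + I)/(2*a))
w(B) = -5/B² (w(B) = ((-5 - 5)/(2*B))/B = ((½)*(-10)/B)/B = (-5/B)/B = -5/B²)
((7 - 6)*1)*w(-4*6*6) = ((7 - 6)*1)*(-5/(-4*6*6)²) = (1*1)*(-5/(-24*6)²) = 1*(-5/(-144)²) = 1*(-5*1/20736) = 1*(-5/20736) = -5/20736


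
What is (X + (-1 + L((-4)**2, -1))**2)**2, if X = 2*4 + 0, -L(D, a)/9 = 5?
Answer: 4511376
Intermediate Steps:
L(D, a) = -45 (L(D, a) = -9*5 = -45)
X = 8 (X = 8 + 0 = 8)
(X + (-1 + L((-4)**2, -1))**2)**2 = (8 + (-1 - 45)**2)**2 = (8 + (-46)**2)**2 = (8 + 2116)**2 = 2124**2 = 4511376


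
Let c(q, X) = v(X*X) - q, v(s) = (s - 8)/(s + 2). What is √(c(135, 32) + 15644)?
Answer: 5*√18141105/171 ≈ 124.54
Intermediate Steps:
v(s) = (-8 + s)/(2 + s)
c(q, X) = -q + (-8 + X²)/(2 + X²) (c(q, X) = (-8 + X*X)/(2 + X*X) - q = (-8 + X²)/(2 + X²) - q = -q + (-8 + X²)/(2 + X²))
√(c(135, 32) + 15644) = √((-8 + 32² - 1*135*(2 + 32²))/(2 + 32²) + 15644) = √((-8 + 1024 - 1*135*(2 + 1024))/(2 + 1024) + 15644) = √((-8 + 1024 - 1*135*1026)/1026 + 15644) = √((-8 + 1024 - 138510)/1026 + 15644) = √((1/1026)*(-137494) + 15644) = √(-68747/513 + 15644) = √(7956625/513) = 5*√18141105/171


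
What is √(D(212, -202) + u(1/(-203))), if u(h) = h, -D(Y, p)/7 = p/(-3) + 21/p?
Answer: I*√7121950825206/123018 ≈ 21.694*I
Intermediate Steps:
D(Y, p) = -147/p + 7*p/3 (D(Y, p) = -7*(p/(-3) + 21/p) = -7*(p*(-⅓) + 21/p) = -7*(-p/3 + 21/p) = -7*(21/p - p/3) = -147/p + 7*p/3)
√(D(212, -202) + u(1/(-203))) = √((-147/(-202) + (7/3)*(-202)) + 1/(-203)) = √((-147*(-1/202) - 1414/3) - 1/203) = √((147/202 - 1414/3) - 1/203) = √(-285187/606 - 1/203) = √(-57893567/123018) = I*√7121950825206/123018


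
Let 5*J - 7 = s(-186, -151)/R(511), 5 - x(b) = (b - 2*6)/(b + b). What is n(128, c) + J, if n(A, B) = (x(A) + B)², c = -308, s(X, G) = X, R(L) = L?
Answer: 963696630291/10465280 ≈ 92085.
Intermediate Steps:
x(b) = 5 - (-12 + b)/(2*b) (x(b) = 5 - (b - 2*6)/(b + b) = 5 - (b - 12)/(2*b) = 5 - (-12 + b)*1/(2*b) = 5 - (-12 + b)/(2*b))
n(A, B) = (9/2 + B + 6/A)² (n(A, B) = ((9/2 + 6/A) + B)² = (9/2 + B + 6/A)²)
J = 3391/2555 (J = 7/5 + (-186/511)/5 = 7/5 + (-186*1/511)/5 = 7/5 + (⅕)*(-186/511) = 7/5 - 186/2555 = 3391/2555 ≈ 1.3272)
n(128, c) + J = (9/2 - 308 + 6/128)² + 3391/2555 = (9/2 - 308 + 6*(1/128))² + 3391/2555 = (9/2 - 308 + 3/64)² + 3391/2555 = (-19421/64)² + 3391/2555 = 377175241/4096 + 3391/2555 = 963696630291/10465280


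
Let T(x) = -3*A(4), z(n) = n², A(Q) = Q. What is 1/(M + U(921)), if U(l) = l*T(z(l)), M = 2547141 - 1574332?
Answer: 1/961757 ≈ 1.0398e-6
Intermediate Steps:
T(x) = -12 (T(x) = -3*4 = -12)
M = 972809
U(l) = -12*l (U(l) = l*(-12) = -12*l)
1/(M + U(921)) = 1/(972809 - 12*921) = 1/(972809 - 11052) = 1/961757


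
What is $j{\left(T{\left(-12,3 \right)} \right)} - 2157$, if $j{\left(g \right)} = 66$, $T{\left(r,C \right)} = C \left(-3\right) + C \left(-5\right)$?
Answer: $-2091$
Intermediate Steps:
$T{\left(r,C \right)} = - 8 C$ ($T{\left(r,C \right)} = - 3 C - 5 C = - 8 C$)
$j{\left(T{\left(-12,3 \right)} \right)} - 2157 = 66 - 2157 = -2091$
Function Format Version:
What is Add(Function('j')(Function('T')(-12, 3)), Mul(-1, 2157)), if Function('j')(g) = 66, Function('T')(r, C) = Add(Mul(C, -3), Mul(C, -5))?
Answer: -2091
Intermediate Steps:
Function('T')(r, C) = Mul(-8, C) (Function('T')(r, C) = Add(Mul(-3, C), Mul(-5, C)) = Mul(-8, C))
Add(Function('j')(Function('T')(-12, 3)), Mul(-1, 2157)) = Add(66, Mul(-1, 2157)) = Add(66, -2157) = -2091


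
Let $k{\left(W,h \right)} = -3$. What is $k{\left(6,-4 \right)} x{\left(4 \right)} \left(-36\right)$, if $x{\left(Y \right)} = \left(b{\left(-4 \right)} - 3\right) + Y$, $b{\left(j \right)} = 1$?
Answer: $216$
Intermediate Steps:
$x{\left(Y \right)} = -2 + Y$ ($x{\left(Y \right)} = \left(1 - 3\right) + Y = -2 + Y$)
$k{\left(6,-4 \right)} x{\left(4 \right)} \left(-36\right) = - 3 \left(-2 + 4\right) \left(-36\right) = \left(-3\right) 2 \left(-36\right) = \left(-6\right) \left(-36\right) = 216$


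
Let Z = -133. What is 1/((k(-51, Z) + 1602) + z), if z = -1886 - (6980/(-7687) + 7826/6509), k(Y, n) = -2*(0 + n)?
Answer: -50034683/915349936 ≈ -0.054662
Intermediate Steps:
k(Y, n) = -2*n
z = -94380137780/50034683 (z = -1886 - (6980*(-1/7687) + 7826*(1/6509)) = -1886 - (-6980/7687 + 7826/6509) = -1886 - 1*14725642/50034683 = -1886 - 14725642/50034683 = -94380137780/50034683 ≈ -1886.3)
1/((k(-51, Z) + 1602) + z) = 1/((-2*(-133) + 1602) - 94380137780/50034683) = 1/((266 + 1602) - 94380137780/50034683) = 1/(1868 - 94380137780/50034683) = 1/(-915349936/50034683) = -50034683/915349936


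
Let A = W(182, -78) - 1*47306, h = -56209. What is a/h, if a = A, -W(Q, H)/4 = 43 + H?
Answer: 47166/56209 ≈ 0.83912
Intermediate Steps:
W(Q, H) = -172 - 4*H (W(Q, H) = -4*(43 + H) = -172 - 4*H)
A = -47166 (A = (-172 - 4*(-78)) - 1*47306 = (-172 + 312) - 47306 = 140 - 47306 = -47166)
a = -47166
a/h = -47166/(-56209) = -47166*(-1/56209) = 47166/56209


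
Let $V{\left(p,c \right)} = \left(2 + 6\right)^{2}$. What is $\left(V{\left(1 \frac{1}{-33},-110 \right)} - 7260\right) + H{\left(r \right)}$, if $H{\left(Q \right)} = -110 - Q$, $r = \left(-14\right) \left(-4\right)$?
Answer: $-7362$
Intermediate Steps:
$V{\left(p,c \right)} = 64$ ($V{\left(p,c \right)} = 8^{2} = 64$)
$r = 56$
$\left(V{\left(1 \frac{1}{-33},-110 \right)} - 7260\right) + H{\left(r \right)} = \left(64 - 7260\right) - 166 = -7196 - 166 = -7362$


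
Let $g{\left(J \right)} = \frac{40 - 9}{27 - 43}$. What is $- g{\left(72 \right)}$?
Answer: $\frac{31}{16} \approx 1.9375$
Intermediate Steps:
$g{\left(J \right)} = - \frac{31}{16}$ ($g{\left(J \right)} = \frac{31}{-16} = 31 \left(- \frac{1}{16}\right) = - \frac{31}{16}$)
$- g{\left(72 \right)} = \left(-1\right) \left(- \frac{31}{16}\right) = \frac{31}{16}$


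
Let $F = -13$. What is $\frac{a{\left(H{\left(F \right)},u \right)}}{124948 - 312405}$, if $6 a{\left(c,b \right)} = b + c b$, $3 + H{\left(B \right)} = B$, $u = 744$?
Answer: $\frac{60}{6047} \approx 0.0099223$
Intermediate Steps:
$H{\left(B \right)} = -3 + B$
$a{\left(c,b \right)} = \frac{b}{6} + \frac{b c}{6}$ ($a{\left(c,b \right)} = \frac{b + c b}{6} = \frac{b + b c}{6} = \frac{b}{6} + \frac{b c}{6}$)
$\frac{a{\left(H{\left(F \right)},u \right)}}{124948 - 312405} = \frac{\frac{1}{6} \cdot 744 \left(1 - 16\right)}{124948 - 312405} = \frac{\frac{1}{6} \cdot 744 \left(-15\right)}{-187457} = \left(-1860\right) \left(- \frac{1}{187457}\right) = \frac{60}{6047}$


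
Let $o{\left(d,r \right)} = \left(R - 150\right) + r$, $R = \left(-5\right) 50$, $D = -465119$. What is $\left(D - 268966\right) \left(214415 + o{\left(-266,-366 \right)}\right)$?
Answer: $-156836526165$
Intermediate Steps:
$R = -250$
$o{\left(d,r \right)} = -400 + r$ ($o{\left(d,r \right)} = \left(-250 - 150\right) + r = -400 + r$)
$\left(D - 268966\right) \left(214415 + o{\left(-266,-366 \right)}\right) = \left(-465119 - 268966\right) \left(214415 - 766\right) = - 734085 \left(214415 - 766\right) = \left(-734085\right) 213649 = -156836526165$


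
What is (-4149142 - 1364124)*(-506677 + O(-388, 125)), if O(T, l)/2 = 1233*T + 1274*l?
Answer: 6312606871010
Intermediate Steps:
O(T, l) = 2466*T + 2548*l (O(T, l) = 2*(1233*T + 1274*l) = 2466*T + 2548*l)
(-4149142 - 1364124)*(-506677 + O(-388, 125)) = (-4149142 - 1364124)*(-506677 + (2466*(-388) + 2548*125)) = -5513266*(-506677 + (-956808 + 318500)) = -5513266*(-506677 - 638308) = -5513266*(-1144985) = 6312606871010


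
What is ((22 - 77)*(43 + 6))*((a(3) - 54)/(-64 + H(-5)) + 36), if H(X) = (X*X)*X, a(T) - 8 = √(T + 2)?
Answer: -2637250/27 + 385*√5/27 ≈ -97644.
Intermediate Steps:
a(T) = 8 + √(2 + T) (a(T) = 8 + √(T + 2) = 8 + √(2 + T))
H(X) = X³ (H(X) = X²*X = X³)
((22 - 77)*(43 + 6))*((a(3) - 54)/(-64 + H(-5)) + 36) = ((22 - 77)*(43 + 6))*(((8 + √(2 + 3)) - 54)/(-64 + (-5)³) + 36) = (-55*49)*(((8 + √5) - 54)/(-64 - 125) + 36) = -2695*((-46 + √5)/(-189) + 36) = -2695*((-46 + √5)*(-1/189) + 36) = -2695*((46/189 - √5/189) + 36) = -2695*(6850/189 - √5/189) = -2637250/27 + 385*√5/27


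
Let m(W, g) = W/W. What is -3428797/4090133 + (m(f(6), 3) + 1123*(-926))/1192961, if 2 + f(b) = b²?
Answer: -8343738134218/4879369153813 ≈ -1.7100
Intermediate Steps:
f(b) = -2 + b²
m(W, g) = 1
-3428797/4090133 + (m(f(6), 3) + 1123*(-926))/1192961 = -3428797/4090133 + (1 + 1123*(-926))/1192961 = -3428797*1/4090133 + (1 - 1039898)*(1/1192961) = -3428797/4090133 - 1039897*1/1192961 = -3428797/4090133 - 1039897/1192961 = -8343738134218/4879369153813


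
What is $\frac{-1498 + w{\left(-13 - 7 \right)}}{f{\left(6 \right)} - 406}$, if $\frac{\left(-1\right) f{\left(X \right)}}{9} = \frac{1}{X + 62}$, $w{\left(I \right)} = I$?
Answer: $\frac{103224}{27617} \approx 3.7377$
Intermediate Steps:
$f{\left(X \right)} = - \frac{9}{62 + X}$ ($f{\left(X \right)} = - \frac{9}{X + 62} = - \frac{9}{62 + X}$)
$\frac{-1498 + w{\left(-13 - 7 \right)}}{f{\left(6 \right)} - 406} = \frac{-1498 - 20}{- \frac{9}{62 + 6} - 406} = \frac{-1498 - 20}{- \frac{9}{68} - 406} = \frac{-1498 - 20}{\left(-9\right) \frac{1}{68} - 406} = - \frac{1518}{- \frac{9}{68} - 406} = - \frac{1518}{- \frac{27617}{68}} = \left(-1518\right) \left(- \frac{68}{27617}\right) = \frac{103224}{27617}$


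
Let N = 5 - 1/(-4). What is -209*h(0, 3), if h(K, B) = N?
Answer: -4389/4 ≈ -1097.3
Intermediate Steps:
N = 21/4 (N = 5 - 1*(-¼) = 5 + ¼ = 21/4 ≈ 5.2500)
h(K, B) = 21/4
-209*h(0, 3) = -209*21/4 = -4389/4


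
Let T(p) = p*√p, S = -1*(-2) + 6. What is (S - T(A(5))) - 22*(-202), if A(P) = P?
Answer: 4452 - 5*√5 ≈ 4440.8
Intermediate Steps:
S = 8 (S = 2 + 6 = 8)
T(p) = p^(3/2)
(S - T(A(5))) - 22*(-202) = (8 - 5^(3/2)) - 22*(-202) = (8 - 5*√5) + 4444 = 4452 - 5*√5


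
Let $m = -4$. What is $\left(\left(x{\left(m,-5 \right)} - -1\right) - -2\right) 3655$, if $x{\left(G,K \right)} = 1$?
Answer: $14620$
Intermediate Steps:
$\left(\left(x{\left(m,-5 \right)} - -1\right) - -2\right) 3655 = \left(\left(1 - -1\right) - -2\right) 3655 = \left(\left(1 + 1\right) + 2\right) 3655 = \left(2 + 2\right) 3655 = 4 \cdot 3655 = 14620$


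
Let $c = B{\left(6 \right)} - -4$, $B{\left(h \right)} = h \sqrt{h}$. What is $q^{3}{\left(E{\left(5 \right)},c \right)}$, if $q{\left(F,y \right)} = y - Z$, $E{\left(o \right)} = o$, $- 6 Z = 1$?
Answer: $\frac{598825}{216} + \frac{3217 \sqrt{6}}{2} \approx 6712.3$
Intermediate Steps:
$Z = - \frac{1}{6}$ ($Z = \left(- \frac{1}{6}\right) 1 = - \frac{1}{6} \approx -0.16667$)
$B{\left(h \right)} = h^{\frac{3}{2}}$
$c = 4 + 6 \sqrt{6}$ ($c = 6^{\frac{3}{2}} - -4 = 6 \sqrt{6} + 4 = 4 + 6 \sqrt{6} \approx 18.697$)
$q{\left(F,y \right)} = \frac{1}{6} + y$ ($q{\left(F,y \right)} = y - - \frac{1}{6} = y + \frac{1}{6} = \frac{1}{6} + y$)
$q^{3}{\left(E{\left(5 \right)},c \right)} = \left(\frac{1}{6} + \left(4 + 6 \sqrt{6}\right)\right)^{3} = \left(\frac{25}{6} + 6 \sqrt{6}\right)^{3}$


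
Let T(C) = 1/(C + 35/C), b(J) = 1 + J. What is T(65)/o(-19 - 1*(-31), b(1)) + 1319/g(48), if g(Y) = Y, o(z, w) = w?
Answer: 31225/1136 ≈ 27.487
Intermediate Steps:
T(65)/o(-19 - 1*(-31), b(1)) + 1319/g(48) = (65/(35 + 65²))/(1 + 1) + 1319/48 = (65/(35 + 4225))/2 + 1319*(1/48) = (65/4260)*(½) + 1319/48 = (65*(1/4260))*(½) + 1319/48 = (13/852)*(½) + 1319/48 = 13/1704 + 1319/48 = 31225/1136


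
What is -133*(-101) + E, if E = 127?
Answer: 13560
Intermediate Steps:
-133*(-101) + E = -133*(-101) + 127 = 13433 + 127 = 13560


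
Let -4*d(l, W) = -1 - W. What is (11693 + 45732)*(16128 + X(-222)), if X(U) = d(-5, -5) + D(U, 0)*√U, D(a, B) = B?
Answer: 926092975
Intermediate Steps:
d(l, W) = ¼ + W/4 (d(l, W) = -(-1 - W)/4 = ¼ + W/4)
X(U) = -1 (X(U) = (¼ + (¼)*(-5)) + 0*√U = (¼ - 5/4) + 0 = -1 + 0 = -1)
(11693 + 45732)*(16128 + X(-222)) = (11693 + 45732)*(16128 - 1) = 57425*16127 = 926092975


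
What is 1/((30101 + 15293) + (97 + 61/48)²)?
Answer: 2304/126837865 ≈ 1.8165e-5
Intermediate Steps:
1/((30101 + 15293) + (97 + 61/48)²) = 1/(45394 + (97 + 61*(1/48))²) = 1/(45394 + (97 + 61/48)²) = 1/(45394 + (4717/48)²) = 1/(45394 + 22250089/2304) = 1/(126837865/2304) = 2304/126837865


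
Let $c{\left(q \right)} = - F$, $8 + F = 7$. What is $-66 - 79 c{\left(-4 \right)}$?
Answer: $-145$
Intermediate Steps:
$F = -1$ ($F = -8 + 7 = -1$)
$c{\left(q \right)} = 1$ ($c{\left(q \right)} = \left(-1\right) \left(-1\right) = 1$)
$-66 - 79 c{\left(-4 \right)} = -66 - 79 = -145$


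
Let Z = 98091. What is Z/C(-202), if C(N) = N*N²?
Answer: -98091/8242408 ≈ -0.011901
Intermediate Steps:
C(N) = N³
Z/C(-202) = 98091/((-202)³) = 98091/(-8242408) = 98091*(-1/8242408) = -98091/8242408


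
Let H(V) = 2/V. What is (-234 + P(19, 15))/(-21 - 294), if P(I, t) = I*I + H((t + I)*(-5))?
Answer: -514/1275 ≈ -0.40314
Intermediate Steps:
P(I, t) = I² + 2/(-5*I - 5*t) (P(I, t) = I*I + 2/(((t + I)*(-5))) = I² + 2/(((I + t)*(-5))) = I² + 2/(-5*I - 5*t))
(-234 + P(19, 15))/(-21 - 294) = (-234 + (-2 + 5*19²*(19 + 15))/(5*(19 + 15)))/(-21 - 294) = (-234 + (⅕)*(-2 + 5*361*34)/34)/(-315) = (-234 + (⅕)*(1/34)*(-2 + 61370))*(-1/315) = (-234 + (⅕)*(1/34)*61368)*(-1/315) = (-234 + 30684/85)*(-1/315) = (10794/85)*(-1/315) = -514/1275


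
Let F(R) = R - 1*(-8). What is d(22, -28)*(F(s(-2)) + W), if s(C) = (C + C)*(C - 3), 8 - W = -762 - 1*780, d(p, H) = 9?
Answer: 14202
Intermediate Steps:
W = 1550 (W = 8 - (-762 - 1*780) = 8 - (-762 - 780) = 8 - 1*(-1542) = 8 + 1542 = 1550)
s(C) = 2*C*(-3 + C) (s(C) = (2*C)*(-3 + C) = 2*C*(-3 + C))
F(R) = 8 + R (F(R) = R + 8 = 8 + R)
d(22, -28)*(F(s(-2)) + W) = 9*((8 + 2*(-2)*(-3 - 2)) + 1550) = 9*((8 + 2*(-2)*(-5)) + 1550) = 9*((8 + 20) + 1550) = 9*(28 + 1550) = 9*1578 = 14202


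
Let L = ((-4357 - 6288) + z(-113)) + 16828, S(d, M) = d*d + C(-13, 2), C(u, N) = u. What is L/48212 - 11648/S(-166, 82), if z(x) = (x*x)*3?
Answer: 331907347/663951558 ≈ 0.49990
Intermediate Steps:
z(x) = 3*x² (z(x) = x²*3 = 3*x²)
S(d, M) = -13 + d² (S(d, M) = d*d - 13 = d² - 13 = -13 + d²)
L = 44490 (L = ((-4357 - 6288) + 3*(-113)²) + 16828 = (-10645 + 3*12769) + 16828 = (-10645 + 38307) + 16828 = 27662 + 16828 = 44490)
L/48212 - 11648/S(-166, 82) = 44490/48212 - 11648/(-13 + (-166)²) = 44490*(1/48212) - 11648/(-13 + 27556) = 22245/24106 - 11648/27543 = 331907347/663951558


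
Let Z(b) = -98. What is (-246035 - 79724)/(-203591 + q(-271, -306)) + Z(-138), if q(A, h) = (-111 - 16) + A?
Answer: -19665163/203989 ≈ -96.403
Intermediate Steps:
q(A, h) = -127 + A
(-246035 - 79724)/(-203591 + q(-271, -306)) + Z(-138) = (-246035 - 79724)/(-203591 + (-127 - 271)) - 98 = -325759/(-203591 - 398) - 98 = -325759/(-203989) - 98 = -325759*(-1/203989) - 98 = 325759/203989 - 98 = -19665163/203989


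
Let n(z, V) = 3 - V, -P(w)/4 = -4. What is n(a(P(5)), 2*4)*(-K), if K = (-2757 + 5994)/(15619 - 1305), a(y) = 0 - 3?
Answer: 16185/14314 ≈ 1.1307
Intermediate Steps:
P(w) = 16 (P(w) = -4*(-4) = 16)
a(y) = -3
K = 3237/14314 ≈ 0.22614
n(a(P(5)), 2*4)*(-K) = (3 - 2*4)*(-1*3237/14314) = (3 - 1*8)*(-3237/14314) = (3 - 8)*(-3237/14314) = -5*(-3237/14314) = 16185/14314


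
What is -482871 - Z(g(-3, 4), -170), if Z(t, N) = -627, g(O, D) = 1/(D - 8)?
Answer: -482244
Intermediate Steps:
g(O, D) = 1/(-8 + D)
-482871 - Z(g(-3, 4), -170) = -482871 - 1*(-627) = -482871 + 627 = -482244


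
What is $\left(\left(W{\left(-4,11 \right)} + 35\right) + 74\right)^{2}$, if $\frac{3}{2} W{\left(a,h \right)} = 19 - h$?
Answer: $\frac{117649}{9} \approx 13072.0$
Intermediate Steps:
$W{\left(a,h \right)} = \frac{38}{3} - \frac{2 h}{3}$ ($W{\left(a,h \right)} = \frac{2 \left(19 - h\right)}{3} = \frac{38}{3} - \frac{2 h}{3}$)
$\left(\left(W{\left(-4,11 \right)} + 35\right) + 74\right)^{2} = \left(\left(\left(\frac{38}{3} - \frac{22}{3}\right) + 35\right) + 74\right)^{2} = \left(\left(\frac{16}{3} + 35\right) + 74\right)^{2} = \left(\frac{121}{3} + 74\right)^{2} = \left(\frac{343}{3}\right)^{2} = \frac{117649}{9}$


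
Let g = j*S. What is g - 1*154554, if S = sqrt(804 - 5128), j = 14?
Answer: -154554 + 28*I*sqrt(1081) ≈ -1.5455e+5 + 920.6*I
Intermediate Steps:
S = 2*I*sqrt(1081) (S = sqrt(-4324) = 2*I*sqrt(1081) ≈ 65.757*I)
g = 28*I*sqrt(1081) (g = 14*(2*I*sqrt(1081)) = 28*I*sqrt(1081) ≈ 920.6*I)
g - 1*154554 = 28*I*sqrt(1081) - 1*154554 = 28*I*sqrt(1081) - 154554 = -154554 + 28*I*sqrt(1081)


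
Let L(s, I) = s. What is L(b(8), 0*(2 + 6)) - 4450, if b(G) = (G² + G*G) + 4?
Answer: -4318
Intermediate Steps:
b(G) = 4 + 2*G² (b(G) = (G² + G²) + 4 = 2*G² + 4 = 4 + 2*G²)
L(b(8), 0*(2 + 6)) - 4450 = (4 + 2*8²) - 4450 = (4 + 2*64) - 4450 = (4 + 128) - 4450 = 132 - 4450 = -4318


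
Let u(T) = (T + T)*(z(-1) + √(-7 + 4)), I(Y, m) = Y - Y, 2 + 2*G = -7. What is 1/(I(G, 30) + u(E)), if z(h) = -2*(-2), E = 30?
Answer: 1/285 - I*√3/1140 ≈ 0.0035088 - 0.0015193*I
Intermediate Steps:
G = -9/2 (G = -1 + (½)*(-7) = -1 - 7/2 = -9/2 ≈ -4.5000)
I(Y, m) = 0
z(h) = 4
u(T) = 2*T*(4 + I*√3) (u(T) = (T + T)*(4 + √(-7 + 4)) = (2*T)*(4 + √(-3)) = (2*T)*(4 + I*√3) = 2*T*(4 + I*√3))
1/(I(G, 30) + u(E)) = 1/(0 + 2*30*(4 + I*√3)) = 1/(0 + (240 + 60*I*√3)) = 1/(240 + 60*I*√3)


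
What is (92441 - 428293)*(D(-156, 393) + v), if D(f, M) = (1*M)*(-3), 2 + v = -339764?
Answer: 114507060140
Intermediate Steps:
v = -339766 (v = -2 - 339764 = -339766)
D(f, M) = -3*M (D(f, M) = M*(-3) = -3*M)
(92441 - 428293)*(D(-156, 393) + v) = (92441 - 428293)*(-3*393 - 339766) = -335852*(-1179 - 339766) = -335852*(-340945) = 114507060140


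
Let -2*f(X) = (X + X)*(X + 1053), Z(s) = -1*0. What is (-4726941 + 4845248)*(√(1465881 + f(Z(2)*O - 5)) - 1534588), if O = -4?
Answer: -181552502516 + 118307*√1471121 ≈ -1.8141e+11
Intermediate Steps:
Z(s) = 0
f(X) = -X*(1053 + X) (f(X) = -(X + X)*(X + 1053)/2 = -2*X*(1053 + X)/2 = -X*(1053 + X))
(-4726941 + 4845248)*(√(1465881 + f(Z(2)*O - 5)) - 1534588) = (-4726941 + 4845248)*(√(1465881 - (0*(-4) - 5)*(1053 + (0*(-4) - 5))) - 1534588) = 118307*(√(1465881 - (0 - 5)*(1053 + (0 - 5))) - 1534588) = 118307*(√(1465881 - 1*(-5)*(1053 - 5)) - 1534588) = 118307*(√(1465881 - 1*(-5)*1048) - 1534588) = 118307*(√(1465881 + 5240) - 1534588) = 118307*(√1471121 - 1534588) = 118307*(-1534588 + √1471121) = -181552502516 + 118307*√1471121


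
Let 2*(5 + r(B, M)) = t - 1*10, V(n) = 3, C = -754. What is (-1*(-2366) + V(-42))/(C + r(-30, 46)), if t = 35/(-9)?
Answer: -42642/13787 ≈ -3.0929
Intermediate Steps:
t = -35/9 (t = 35*(-⅑) = -35/9 ≈ -3.8889)
r(B, M) = -215/18 (r(B, M) = -5 + (-35/9 - 1*10)/2 = -5 + (-35/9 - 10)/2 = -5 + (½)*(-125/9) = -5 - 125/18 = -215/18)
(-1*(-2366) + V(-42))/(C + r(-30, 46)) = (-1*(-2366) + 3)/(-754 - 215/18) = (2366 + 3)/(-13787/18) = 2369*(-18/13787) = -42642/13787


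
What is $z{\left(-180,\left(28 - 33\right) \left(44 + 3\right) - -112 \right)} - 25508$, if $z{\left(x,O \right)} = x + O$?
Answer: $-25811$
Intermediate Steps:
$z{\left(x,O \right)} = O + x$
$z{\left(-180,\left(28 - 33\right) \left(44 + 3\right) - -112 \right)} - 25508 = \left(\left(\left(28 - 33\right) \left(44 + 3\right) - -112\right) - 180\right) - 25508 = \left(\left(\left(-5\right) 47 + 112\right) - 180\right) - 25508 = \left(\left(-235 + 112\right) - 180\right) - 25508 = \left(-123 - 180\right) - 25508 = -303 - 25508 = -25811$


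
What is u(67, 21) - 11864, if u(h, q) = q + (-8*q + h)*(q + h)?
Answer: -20731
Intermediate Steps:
u(h, q) = q + (h + q)*(h - 8*q) (u(h, q) = q + (h - 8*q)*(h + q) = q + (h + q)*(h - 8*q))
u(67, 21) - 11864 = (21 + 67² - 8*21² - 7*67*21) - 11864 = (21 + 4489 - 8*441 - 9849) - 11864 = (21 + 4489 - 3528 - 9849) - 11864 = -8867 - 11864 = -20731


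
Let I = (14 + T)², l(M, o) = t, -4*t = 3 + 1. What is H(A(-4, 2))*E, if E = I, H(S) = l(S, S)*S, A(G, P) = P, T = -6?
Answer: -128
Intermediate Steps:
t = -1 (t = -(3 + 1)/4 = -¼*4 = -1)
l(M, o) = -1
H(S) = -S
I = 64 (I = (14 - 6)² = 8² = 64)
E = 64
H(A(-4, 2))*E = -1*2*64 = -2*64 = -128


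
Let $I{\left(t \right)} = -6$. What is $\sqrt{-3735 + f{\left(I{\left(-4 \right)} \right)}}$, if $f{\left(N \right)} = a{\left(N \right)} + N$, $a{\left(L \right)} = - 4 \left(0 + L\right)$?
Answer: $3 i \sqrt{413} \approx 60.967 i$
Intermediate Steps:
$a{\left(L \right)} = - 4 L$
$f{\left(N \right)} = - 3 N$ ($f{\left(N \right)} = - 4 N + N = - 3 N$)
$\sqrt{-3735 + f{\left(I{\left(-4 \right)} \right)}} = \sqrt{-3735 - -18} = \sqrt{-3735 + 18} = \sqrt{-3717} = 3 i \sqrt{413}$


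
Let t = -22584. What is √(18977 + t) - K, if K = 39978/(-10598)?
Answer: 19989/5299 + I*√3607 ≈ 3.7722 + 60.058*I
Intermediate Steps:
K = -19989/5299 (K = 39978*(-1/10598) = -19989/5299 ≈ -3.7722)
√(18977 + t) - K = √(18977 - 22584) - 1*(-19989/5299) = √(-3607) + 19989/5299 = I*√3607 + 19989/5299 = 19989/5299 + I*√3607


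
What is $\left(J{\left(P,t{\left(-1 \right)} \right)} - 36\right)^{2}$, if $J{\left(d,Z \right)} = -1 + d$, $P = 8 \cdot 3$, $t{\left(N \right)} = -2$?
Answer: $169$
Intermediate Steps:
$P = 24$
$\left(J{\left(P,t{\left(-1 \right)} \right)} - 36\right)^{2} = \left(\left(-1 + 24\right) - 36\right)^{2} = \left(23 - 36\right)^{2} = \left(-13\right)^{2} = 169$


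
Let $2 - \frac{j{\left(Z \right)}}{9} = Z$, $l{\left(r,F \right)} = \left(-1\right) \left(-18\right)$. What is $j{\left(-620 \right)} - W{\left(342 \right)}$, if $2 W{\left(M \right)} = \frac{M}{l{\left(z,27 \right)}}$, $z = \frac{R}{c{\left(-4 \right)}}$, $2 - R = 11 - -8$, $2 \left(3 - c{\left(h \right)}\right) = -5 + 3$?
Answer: $\frac{11177}{2} \approx 5588.5$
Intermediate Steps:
$c{\left(h \right)} = 4$ ($c{\left(h \right)} = 3 - \frac{-5 + 3}{2} = 3 - -1 = 3 + 1 = 4$)
$R = -17$ ($R = 2 - \left(11 - -8\right) = 2 - \left(11 + 8\right) = 2 - 19 = -17$)
$z = - \frac{17}{4} \approx -4.25$
$l{\left(r,F \right)} = 18$
$j{\left(Z \right)} = 18 - 9 Z$
$W{\left(M \right)} = \frac{M}{36}$ ($W{\left(M \right)} = \frac{M \frac{1}{18}}{2} = \frac{\frac{1}{18} M}{2} = \frac{M}{36}$)
$j{\left(-620 \right)} - W{\left(342 \right)} = \left(18 - -5580\right) - \frac{1}{36} \cdot 342 = \left(18 + 5580\right) - \frac{19}{2} = 5598 - \frac{19}{2} = \frac{11177}{2}$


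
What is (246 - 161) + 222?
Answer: 307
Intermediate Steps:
(246 - 161) + 222 = 85 + 222 = 307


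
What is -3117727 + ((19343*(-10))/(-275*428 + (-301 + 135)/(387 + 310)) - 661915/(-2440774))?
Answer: -312137185302917850569/100116968864542 ≈ -3.1177e+6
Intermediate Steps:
-3117727 + ((19343*(-10))/(-275*428 + (-301 + 135)/(387 + 310)) - 661915/(-2440774)) = -3117727 + (-193430/(-117700 - 166/697) - 661915*(-1/2440774)) = -3117727 + (-193430/(-117700 - 166*1/697) + 661915/2440774) = -3117727 + (-193430/(-117700 - 166/697) + 661915/2440774) = -3117727 + (-193430/(-82037066/697) + 661915/2440774) = -3117727 + (-193430*(-697/82037066) + 661915/2440774) = -3117727 + (67410355/41018533 + 661915/2440774) = -3117727 + 191684224085465/100116968864542 = -312137185302917850569/100116968864542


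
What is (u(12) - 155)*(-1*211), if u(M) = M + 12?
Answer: 27641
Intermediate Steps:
u(M) = 12 + M
(u(12) - 155)*(-1*211) = ((12 + 12) - 155)*(-1*211) = (24 - 155)*(-211) = -131*(-211) = 27641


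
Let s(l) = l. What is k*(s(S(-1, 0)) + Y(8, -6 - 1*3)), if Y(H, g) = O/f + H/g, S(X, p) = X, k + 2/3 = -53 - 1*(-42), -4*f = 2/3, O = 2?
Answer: 4375/27 ≈ 162.04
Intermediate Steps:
f = -⅙ (f = -1/(2*3) = -¼*⅔ = -⅙ ≈ -0.16667)
k = -35/3 (k = -⅔ + (-53 - 1*(-42)) = -⅔ + (-53 + 42) = -⅔ - 11 = -35/3 ≈ -11.667)
Y(H, g) = -12 + H/g (Y(H, g) = 2/(-⅙) + H/g = 2*(-6) + H/g = -12 + H/g)
k*(s(S(-1, 0)) + Y(8, -6 - 1*3)) = -35*(-1 + (-12 + 8/(-6 - 1*3)))/3 = -35*(-1 + (-12 + 8/(-6 - 3)))/3 = -35*(-1 + (-12 + 8/(-9)))/3 = -35*(-1 + (-12 + 8*(-⅑)))/3 = -35*(-1 + (-12 - 8/9))/3 = -35*(-1 - 116/9)/3 = -35/3*(-125/9) = 4375/27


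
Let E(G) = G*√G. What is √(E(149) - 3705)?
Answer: √(-3705 + 149*√149) ≈ 43.431*I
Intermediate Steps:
E(G) = G^(3/2)
√(E(149) - 3705) = √(149^(3/2) - 3705) = √(149*√149 - 3705) = √(-3705 + 149*√149)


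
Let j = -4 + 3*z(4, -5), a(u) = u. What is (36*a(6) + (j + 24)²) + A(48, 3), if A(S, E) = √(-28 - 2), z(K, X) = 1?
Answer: 745 + I*√30 ≈ 745.0 + 5.4772*I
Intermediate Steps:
j = -1 (j = -4 + 3*1 = -4 + 3 = -1)
A(S, E) = I*√30 (A(S, E) = √(-30) = I*√30)
(36*a(6) + (j + 24)²) + A(48, 3) = (36*6 + (-1 + 24)²) + I*√30 = (216 + 23²) + I*√30 = (216 + 529) + I*√30 = 745 + I*√30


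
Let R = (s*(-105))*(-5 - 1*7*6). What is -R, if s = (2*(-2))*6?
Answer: 118440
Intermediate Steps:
s = -24 (s = -4*6 = -24)
R = -118440 (R = (-24*(-105))*(-5 - 1*7*6) = 2520*(-5 - 7*6) = 2520*(-5 - 42) = 2520*(-47) = -118440)
-R = -1*(-118440) = 118440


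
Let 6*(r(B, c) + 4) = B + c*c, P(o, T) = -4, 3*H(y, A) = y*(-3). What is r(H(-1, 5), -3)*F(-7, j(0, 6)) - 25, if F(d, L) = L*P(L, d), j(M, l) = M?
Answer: -25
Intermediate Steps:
H(y, A) = -y (H(y, A) = (y*(-3))/3 = (-3*y)/3 = -y)
F(d, L) = -4*L (F(d, L) = L*(-4) = -4*L)
r(B, c) = -4 + B/6 + c**2/6 (r(B, c) = -4 + (B + c*c)/6 = -4 + (B + c**2)/6 = -4 + (B/6 + c**2/6) = -4 + B/6 + c**2/6)
r(H(-1, 5), -3)*F(-7, j(0, 6)) - 25 = (-4 + (-1*(-1))/6 + (1/6)*(-3)**2)*(-4*0) - 25 = (-4 + (1/6)*1 + (1/6)*9)*0 - 25 = (-4 + 1/6 + 3/2)*0 - 25 = -7/3*0 - 25 = 0 - 25 = -25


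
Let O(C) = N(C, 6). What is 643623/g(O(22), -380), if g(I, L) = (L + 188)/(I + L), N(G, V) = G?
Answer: 38402839/32 ≈ 1.2001e+6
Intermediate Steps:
O(C) = C
g(I, L) = (188 + L)/(I + L)
643623/g(O(22), -380) = 643623/(((188 - 380)/(22 - 380))) = 643623/((-192/(-358))) = 643623/((-1/358*(-192))) = 643623/(96/179) = 643623*(179/96) = 38402839/32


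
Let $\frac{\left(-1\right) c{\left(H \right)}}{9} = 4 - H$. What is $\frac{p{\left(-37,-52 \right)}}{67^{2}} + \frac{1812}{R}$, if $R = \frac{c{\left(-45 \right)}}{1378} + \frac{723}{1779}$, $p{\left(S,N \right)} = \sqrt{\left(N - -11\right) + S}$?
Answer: $\frac{1480683048}{70585} + \frac{i \sqrt{78}}{4489} \approx 20977.0 + 0.0019674 i$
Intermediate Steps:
$c{\left(H \right)} = -36 + 9 H$ ($c{\left(H \right)} = - 9 \left(4 - H\right) = -36 + 9 H$)
$p{\left(S,N \right)} = \sqrt{11 + N + S}$ ($p{\left(S,N \right)} = \sqrt{\left(N + 11\right) + S} = \sqrt{\left(11 + N\right) + S} = \sqrt{11 + N + S}$)
$R = \frac{70585}{817154}$ ($R = \frac{-36 + 9 \left(-45\right)}{1378} + \frac{723}{1779} = \left(-36 - 405\right) \frac{1}{1378} + 723 \cdot \frac{1}{1779} = \left(-441\right) \frac{1}{1378} + \frac{241}{593} = - \frac{441}{1378} + \frac{241}{593} = \frac{70585}{817154} \approx 0.086379$)
$\frac{p{\left(-37,-52 \right)}}{67^{2}} + \frac{1812}{R} = \frac{\sqrt{11 - 52 - 37}}{67^{2}} + \frac{1812}{\frac{70585}{817154}} = \frac{\sqrt{-78}}{4489} + 1812 \cdot \frac{817154}{70585} = i \sqrt{78} \cdot \frac{1}{4489} + \frac{1480683048}{70585} = \frac{i \sqrt{78}}{4489} + \frac{1480683048}{70585} = \frac{1480683048}{70585} + \frac{i \sqrt{78}}{4489}$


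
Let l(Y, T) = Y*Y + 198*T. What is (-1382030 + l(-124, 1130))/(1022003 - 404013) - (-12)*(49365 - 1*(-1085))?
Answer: 187065001543/308995 ≈ 6.0540e+5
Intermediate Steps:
l(Y, T) = Y² + 198*T
(-1382030 + l(-124, 1130))/(1022003 - 404013) - (-12)*(49365 - 1*(-1085)) = (-1382030 + ((-124)² + 198*1130))/(1022003 - 404013) - (-12)*(49365 - 1*(-1085)) = (-1382030 + (15376 + 223740))/617990 - (-12)*(49365 + 1085) = (-1382030 + 239116)*(1/617990) - (-12)*50450 = -1142914*1/617990 - 1*(-605400) = -571457/308995 + 605400 = 187065001543/308995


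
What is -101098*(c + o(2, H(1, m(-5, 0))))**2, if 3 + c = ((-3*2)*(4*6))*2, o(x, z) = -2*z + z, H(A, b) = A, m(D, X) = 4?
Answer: -8620019872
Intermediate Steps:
o(x, z) = -z
c = -291 (c = -3 + ((-3*2)*(4*6))*2 = -3 - 6*24*2 = -3 - 144*2 = -3 - 288 = -291)
-101098*(c + o(2, H(1, m(-5, 0))))**2 = -101098*(-291 - 1*1)**2 = -101098*(-291 - 1)**2 = -101098*(-292)**2 = -101098*85264 = -8620019872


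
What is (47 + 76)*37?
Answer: 4551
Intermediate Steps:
(47 + 76)*37 = 123*37 = 4551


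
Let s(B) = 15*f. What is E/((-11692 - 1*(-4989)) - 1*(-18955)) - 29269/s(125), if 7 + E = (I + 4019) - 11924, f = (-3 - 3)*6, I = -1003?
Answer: 14741237/275670 ≈ 53.474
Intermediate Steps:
f = -36 (f = -6*6 = -36)
E = -8915 (E = -7 + ((-1003 + 4019) - 11924) = -7 + (3016 - 11924) = -7 - 8908 = -8915)
s(B) = -540 (s(B) = 15*(-36) = -540)
E/((-11692 - 1*(-4989)) - 1*(-18955)) - 29269/s(125) = -8915/((-11692 - 1*(-4989)) - 1*(-18955)) - 29269/(-540) = -8915/((-11692 + 4989) + 18955) - 29269*(-1/540) = -8915/(-6703 + 18955) + 29269/540 = -8915/12252 + 29269/540 = 14741237/275670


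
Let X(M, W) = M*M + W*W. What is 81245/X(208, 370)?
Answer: 81245/180164 ≈ 0.45095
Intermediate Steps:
X(M, W) = M² + W²
81245/X(208, 370) = 81245/(208² + 370²) = 81245/(43264 + 136900) = 81245/180164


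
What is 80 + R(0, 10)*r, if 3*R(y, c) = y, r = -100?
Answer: 80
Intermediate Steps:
R(y, c) = y/3
80 + R(0, 10)*r = 80 + ((1/3)*0)*(-100) = 80 + 0*(-100) = 80 + 0 = 80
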